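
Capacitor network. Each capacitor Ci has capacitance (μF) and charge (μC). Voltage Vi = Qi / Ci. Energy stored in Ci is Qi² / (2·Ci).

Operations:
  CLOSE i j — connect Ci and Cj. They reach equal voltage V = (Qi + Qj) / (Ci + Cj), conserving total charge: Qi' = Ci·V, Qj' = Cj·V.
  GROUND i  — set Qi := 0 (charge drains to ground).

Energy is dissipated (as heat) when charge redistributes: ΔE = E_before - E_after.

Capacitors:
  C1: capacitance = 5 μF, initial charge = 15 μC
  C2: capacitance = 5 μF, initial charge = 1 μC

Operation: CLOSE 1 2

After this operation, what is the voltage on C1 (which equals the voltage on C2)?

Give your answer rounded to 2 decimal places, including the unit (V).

Answer: 1.60 V

Derivation:
Initial: C1(5μF, Q=15μC, V=3.00V), C2(5μF, Q=1μC, V=0.20V)
Op 1: CLOSE 1-2: Q_total=16.00, C_total=10.00, V=1.60; Q1=8.00, Q2=8.00; dissipated=9.800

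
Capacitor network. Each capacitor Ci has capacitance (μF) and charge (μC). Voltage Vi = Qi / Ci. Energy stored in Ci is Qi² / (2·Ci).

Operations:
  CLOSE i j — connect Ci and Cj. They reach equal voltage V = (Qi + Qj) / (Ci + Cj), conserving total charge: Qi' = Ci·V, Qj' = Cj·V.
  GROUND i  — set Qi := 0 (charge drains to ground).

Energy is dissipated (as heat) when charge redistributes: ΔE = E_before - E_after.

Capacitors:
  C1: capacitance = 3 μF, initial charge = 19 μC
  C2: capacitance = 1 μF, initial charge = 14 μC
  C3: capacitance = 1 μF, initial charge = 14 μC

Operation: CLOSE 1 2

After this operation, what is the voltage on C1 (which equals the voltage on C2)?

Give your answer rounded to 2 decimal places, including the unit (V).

Answer: 8.25 V

Derivation:
Initial: C1(3μF, Q=19μC, V=6.33V), C2(1μF, Q=14μC, V=14.00V), C3(1μF, Q=14μC, V=14.00V)
Op 1: CLOSE 1-2: Q_total=33.00, C_total=4.00, V=8.25; Q1=24.75, Q2=8.25; dissipated=22.042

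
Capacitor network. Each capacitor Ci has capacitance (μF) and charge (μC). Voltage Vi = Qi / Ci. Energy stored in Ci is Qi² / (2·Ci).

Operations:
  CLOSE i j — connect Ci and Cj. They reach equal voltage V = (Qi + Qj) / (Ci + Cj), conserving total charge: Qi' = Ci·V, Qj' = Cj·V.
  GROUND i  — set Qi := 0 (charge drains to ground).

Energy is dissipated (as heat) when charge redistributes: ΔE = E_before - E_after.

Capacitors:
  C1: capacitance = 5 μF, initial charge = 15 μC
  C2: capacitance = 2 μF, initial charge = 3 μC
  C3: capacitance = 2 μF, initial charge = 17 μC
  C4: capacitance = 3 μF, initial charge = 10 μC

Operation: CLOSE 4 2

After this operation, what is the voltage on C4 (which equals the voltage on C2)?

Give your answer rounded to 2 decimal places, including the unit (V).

Initial: C1(5μF, Q=15μC, V=3.00V), C2(2μF, Q=3μC, V=1.50V), C3(2μF, Q=17μC, V=8.50V), C4(3μF, Q=10μC, V=3.33V)
Op 1: CLOSE 4-2: Q_total=13.00, C_total=5.00, V=2.60; Q4=7.80, Q2=5.20; dissipated=2.017

Answer: 2.60 V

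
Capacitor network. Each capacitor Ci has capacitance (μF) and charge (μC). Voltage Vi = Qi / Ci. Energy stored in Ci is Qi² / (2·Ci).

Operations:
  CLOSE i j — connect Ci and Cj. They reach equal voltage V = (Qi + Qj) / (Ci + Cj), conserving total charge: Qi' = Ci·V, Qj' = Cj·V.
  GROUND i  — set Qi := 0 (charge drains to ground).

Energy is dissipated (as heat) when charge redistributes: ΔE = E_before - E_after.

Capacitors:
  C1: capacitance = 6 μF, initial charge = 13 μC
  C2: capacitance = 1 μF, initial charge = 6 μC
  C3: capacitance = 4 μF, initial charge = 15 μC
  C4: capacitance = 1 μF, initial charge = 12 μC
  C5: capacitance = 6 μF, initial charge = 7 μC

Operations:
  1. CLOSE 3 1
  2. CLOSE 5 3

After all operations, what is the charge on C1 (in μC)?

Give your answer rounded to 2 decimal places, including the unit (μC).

Answer: 16.80 μC

Derivation:
Initial: C1(6μF, Q=13μC, V=2.17V), C2(1μF, Q=6μC, V=6.00V), C3(4μF, Q=15μC, V=3.75V), C4(1μF, Q=12μC, V=12.00V), C5(6μF, Q=7μC, V=1.17V)
Op 1: CLOSE 3-1: Q_total=28.00, C_total=10.00, V=2.80; Q3=11.20, Q1=16.80; dissipated=3.008
Op 2: CLOSE 5-3: Q_total=18.20, C_total=10.00, V=1.82; Q5=10.92, Q3=7.28; dissipated=3.201
Final charges: Q1=16.80, Q2=6.00, Q3=7.28, Q4=12.00, Q5=10.92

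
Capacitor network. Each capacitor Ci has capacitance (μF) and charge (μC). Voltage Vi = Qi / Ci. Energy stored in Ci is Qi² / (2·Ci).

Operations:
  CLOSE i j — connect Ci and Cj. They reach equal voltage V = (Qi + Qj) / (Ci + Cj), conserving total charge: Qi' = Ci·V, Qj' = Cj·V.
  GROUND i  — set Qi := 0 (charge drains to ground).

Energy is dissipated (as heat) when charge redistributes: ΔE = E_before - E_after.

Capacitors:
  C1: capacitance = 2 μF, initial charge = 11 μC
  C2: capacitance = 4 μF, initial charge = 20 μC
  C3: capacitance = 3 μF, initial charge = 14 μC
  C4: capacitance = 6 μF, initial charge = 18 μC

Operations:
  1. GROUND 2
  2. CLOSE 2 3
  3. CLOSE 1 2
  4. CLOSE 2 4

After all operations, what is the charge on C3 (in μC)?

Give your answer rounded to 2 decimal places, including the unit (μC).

Answer: 6.00 μC

Derivation:
Initial: C1(2μF, Q=11μC, V=5.50V), C2(4μF, Q=20μC, V=5.00V), C3(3μF, Q=14μC, V=4.67V), C4(6μF, Q=18μC, V=3.00V)
Op 1: GROUND 2: Q2=0; energy lost=50.000
Op 2: CLOSE 2-3: Q_total=14.00, C_total=7.00, V=2.00; Q2=8.00, Q3=6.00; dissipated=18.667
Op 3: CLOSE 1-2: Q_total=19.00, C_total=6.00, V=3.17; Q1=6.33, Q2=12.67; dissipated=8.167
Op 4: CLOSE 2-4: Q_total=30.67, C_total=10.00, V=3.07; Q2=12.27, Q4=18.40; dissipated=0.033
Final charges: Q1=6.33, Q2=12.27, Q3=6.00, Q4=18.40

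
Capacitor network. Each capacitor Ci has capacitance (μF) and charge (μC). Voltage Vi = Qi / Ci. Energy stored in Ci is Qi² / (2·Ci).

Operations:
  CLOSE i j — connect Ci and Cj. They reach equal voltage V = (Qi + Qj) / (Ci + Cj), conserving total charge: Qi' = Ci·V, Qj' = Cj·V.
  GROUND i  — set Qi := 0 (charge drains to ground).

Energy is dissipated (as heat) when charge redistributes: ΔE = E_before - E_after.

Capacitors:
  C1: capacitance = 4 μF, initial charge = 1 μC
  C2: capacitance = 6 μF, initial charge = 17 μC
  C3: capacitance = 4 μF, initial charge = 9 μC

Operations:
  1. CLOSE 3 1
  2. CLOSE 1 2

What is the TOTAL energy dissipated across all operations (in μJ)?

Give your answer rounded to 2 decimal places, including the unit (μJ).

Initial: C1(4μF, Q=1μC, V=0.25V), C2(6μF, Q=17μC, V=2.83V), C3(4μF, Q=9μC, V=2.25V)
Op 1: CLOSE 3-1: Q_total=10.00, C_total=8.00, V=1.25; Q3=5.00, Q1=5.00; dissipated=4.000
Op 2: CLOSE 1-2: Q_total=22.00, C_total=10.00, V=2.20; Q1=8.80, Q2=13.20; dissipated=3.008
Total dissipated: 7.008 μJ

Answer: 7.01 μJ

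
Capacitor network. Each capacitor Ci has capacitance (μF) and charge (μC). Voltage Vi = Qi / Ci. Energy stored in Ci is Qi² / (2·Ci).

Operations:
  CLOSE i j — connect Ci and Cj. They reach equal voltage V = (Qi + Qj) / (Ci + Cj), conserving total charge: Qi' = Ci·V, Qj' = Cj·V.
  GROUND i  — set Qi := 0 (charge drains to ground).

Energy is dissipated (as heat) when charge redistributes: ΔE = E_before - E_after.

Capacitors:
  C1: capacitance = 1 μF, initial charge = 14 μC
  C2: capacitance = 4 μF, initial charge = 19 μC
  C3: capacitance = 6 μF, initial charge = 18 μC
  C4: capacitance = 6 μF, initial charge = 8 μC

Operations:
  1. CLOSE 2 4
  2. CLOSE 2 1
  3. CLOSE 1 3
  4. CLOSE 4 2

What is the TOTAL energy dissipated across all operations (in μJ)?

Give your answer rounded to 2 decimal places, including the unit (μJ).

Initial: C1(1μF, Q=14μC, V=14.00V), C2(4μF, Q=19μC, V=4.75V), C3(6μF, Q=18μC, V=3.00V), C4(6μF, Q=8μC, V=1.33V)
Op 1: CLOSE 2-4: Q_total=27.00, C_total=10.00, V=2.70; Q2=10.80, Q4=16.20; dissipated=14.008
Op 2: CLOSE 2-1: Q_total=24.80, C_total=5.00, V=4.96; Q2=19.84, Q1=4.96; dissipated=51.076
Op 3: CLOSE 1-3: Q_total=22.96, C_total=7.00, V=3.28; Q1=3.28, Q3=19.68; dissipated=1.646
Op 4: CLOSE 4-2: Q_total=36.04, C_total=10.00, V=3.60; Q4=21.62, Q2=14.42; dissipated=6.129
Total dissipated: 72.860 μJ

Answer: 72.86 μJ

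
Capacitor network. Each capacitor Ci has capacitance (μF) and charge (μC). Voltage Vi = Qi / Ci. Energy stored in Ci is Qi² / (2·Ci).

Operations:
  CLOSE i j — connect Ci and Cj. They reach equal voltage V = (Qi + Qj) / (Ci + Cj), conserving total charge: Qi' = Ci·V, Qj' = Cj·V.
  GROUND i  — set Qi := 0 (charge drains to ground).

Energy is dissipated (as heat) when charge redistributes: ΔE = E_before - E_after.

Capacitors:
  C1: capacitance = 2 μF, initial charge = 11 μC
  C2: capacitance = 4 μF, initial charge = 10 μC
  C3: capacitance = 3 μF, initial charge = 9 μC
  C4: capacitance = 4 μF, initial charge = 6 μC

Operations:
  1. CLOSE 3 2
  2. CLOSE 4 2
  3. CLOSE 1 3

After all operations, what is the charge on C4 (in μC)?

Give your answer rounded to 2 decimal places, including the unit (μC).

Initial: C1(2μF, Q=11μC, V=5.50V), C2(4μF, Q=10μC, V=2.50V), C3(3μF, Q=9μC, V=3.00V), C4(4μF, Q=6μC, V=1.50V)
Op 1: CLOSE 3-2: Q_total=19.00, C_total=7.00, V=2.71; Q3=8.14, Q2=10.86; dissipated=0.214
Op 2: CLOSE 4-2: Q_total=16.86, C_total=8.00, V=2.11; Q4=8.43, Q2=8.43; dissipated=1.474
Op 3: CLOSE 1-3: Q_total=19.14, C_total=5.00, V=3.83; Q1=7.66, Q3=11.49; dissipated=4.656
Final charges: Q1=7.66, Q2=8.43, Q3=11.49, Q4=8.43

Answer: 8.43 μC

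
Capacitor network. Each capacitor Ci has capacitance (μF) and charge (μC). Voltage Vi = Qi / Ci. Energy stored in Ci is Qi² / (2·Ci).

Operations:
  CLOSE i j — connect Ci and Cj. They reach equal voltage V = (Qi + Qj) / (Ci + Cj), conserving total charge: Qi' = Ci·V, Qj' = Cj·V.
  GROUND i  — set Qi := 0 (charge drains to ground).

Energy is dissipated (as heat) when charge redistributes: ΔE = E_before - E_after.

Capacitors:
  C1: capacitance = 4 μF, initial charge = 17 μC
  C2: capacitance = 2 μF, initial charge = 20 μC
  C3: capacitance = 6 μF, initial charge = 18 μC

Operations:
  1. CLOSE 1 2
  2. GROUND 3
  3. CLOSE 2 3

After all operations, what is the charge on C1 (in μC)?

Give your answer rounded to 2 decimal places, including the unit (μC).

Initial: C1(4μF, Q=17μC, V=4.25V), C2(2μF, Q=20μC, V=10.00V), C3(6μF, Q=18μC, V=3.00V)
Op 1: CLOSE 1-2: Q_total=37.00, C_total=6.00, V=6.17; Q1=24.67, Q2=12.33; dissipated=22.042
Op 2: GROUND 3: Q3=0; energy lost=27.000
Op 3: CLOSE 2-3: Q_total=12.33, C_total=8.00, V=1.54; Q2=3.08, Q3=9.25; dissipated=28.521
Final charges: Q1=24.67, Q2=3.08, Q3=9.25

Answer: 24.67 μC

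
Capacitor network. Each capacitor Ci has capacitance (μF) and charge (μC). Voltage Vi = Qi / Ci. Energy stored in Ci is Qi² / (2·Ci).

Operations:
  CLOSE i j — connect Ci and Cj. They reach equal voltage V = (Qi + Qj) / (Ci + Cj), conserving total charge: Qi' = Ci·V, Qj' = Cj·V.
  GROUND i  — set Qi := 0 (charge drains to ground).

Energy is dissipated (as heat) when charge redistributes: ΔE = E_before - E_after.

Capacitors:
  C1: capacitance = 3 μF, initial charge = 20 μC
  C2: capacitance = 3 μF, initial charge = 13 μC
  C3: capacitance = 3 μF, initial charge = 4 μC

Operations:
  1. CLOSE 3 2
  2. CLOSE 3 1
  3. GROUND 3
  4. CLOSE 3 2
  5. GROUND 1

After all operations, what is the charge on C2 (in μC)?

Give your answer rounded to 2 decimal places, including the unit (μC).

Answer: 4.25 μC

Derivation:
Initial: C1(3μF, Q=20μC, V=6.67V), C2(3μF, Q=13μC, V=4.33V), C3(3μF, Q=4μC, V=1.33V)
Op 1: CLOSE 3-2: Q_total=17.00, C_total=6.00, V=2.83; Q3=8.50, Q2=8.50; dissipated=6.750
Op 2: CLOSE 3-1: Q_total=28.50, C_total=6.00, V=4.75; Q3=14.25, Q1=14.25; dissipated=11.021
Op 3: GROUND 3: Q3=0; energy lost=33.844
Op 4: CLOSE 3-2: Q_total=8.50, C_total=6.00, V=1.42; Q3=4.25, Q2=4.25; dissipated=6.021
Op 5: GROUND 1: Q1=0; energy lost=33.844
Final charges: Q1=0.00, Q2=4.25, Q3=4.25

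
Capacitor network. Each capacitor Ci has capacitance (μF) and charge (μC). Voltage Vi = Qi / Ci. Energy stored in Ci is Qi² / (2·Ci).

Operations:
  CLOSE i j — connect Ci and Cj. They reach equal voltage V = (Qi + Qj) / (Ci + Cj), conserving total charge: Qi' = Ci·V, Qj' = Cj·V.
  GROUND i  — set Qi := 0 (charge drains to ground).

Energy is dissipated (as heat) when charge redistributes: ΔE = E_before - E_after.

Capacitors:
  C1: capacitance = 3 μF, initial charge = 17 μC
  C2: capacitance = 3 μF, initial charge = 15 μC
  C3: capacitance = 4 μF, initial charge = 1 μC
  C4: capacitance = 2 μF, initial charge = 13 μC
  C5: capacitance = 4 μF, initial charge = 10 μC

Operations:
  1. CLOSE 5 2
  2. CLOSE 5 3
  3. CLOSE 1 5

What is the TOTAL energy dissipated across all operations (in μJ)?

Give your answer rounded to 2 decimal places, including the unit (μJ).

Answer: 28.48 μJ

Derivation:
Initial: C1(3μF, Q=17μC, V=5.67V), C2(3μF, Q=15μC, V=5.00V), C3(4μF, Q=1μC, V=0.25V), C4(2μF, Q=13μC, V=6.50V), C5(4μF, Q=10μC, V=2.50V)
Op 1: CLOSE 5-2: Q_total=25.00, C_total=7.00, V=3.57; Q5=14.29, Q2=10.71; dissipated=5.357
Op 2: CLOSE 5-3: Q_total=15.29, C_total=8.00, V=1.91; Q5=7.64, Q3=7.64; dissipated=11.032
Op 3: CLOSE 1-5: Q_total=24.64, C_total=7.00, V=3.52; Q1=10.56, Q5=14.08; dissipated=12.092
Total dissipated: 28.481 μJ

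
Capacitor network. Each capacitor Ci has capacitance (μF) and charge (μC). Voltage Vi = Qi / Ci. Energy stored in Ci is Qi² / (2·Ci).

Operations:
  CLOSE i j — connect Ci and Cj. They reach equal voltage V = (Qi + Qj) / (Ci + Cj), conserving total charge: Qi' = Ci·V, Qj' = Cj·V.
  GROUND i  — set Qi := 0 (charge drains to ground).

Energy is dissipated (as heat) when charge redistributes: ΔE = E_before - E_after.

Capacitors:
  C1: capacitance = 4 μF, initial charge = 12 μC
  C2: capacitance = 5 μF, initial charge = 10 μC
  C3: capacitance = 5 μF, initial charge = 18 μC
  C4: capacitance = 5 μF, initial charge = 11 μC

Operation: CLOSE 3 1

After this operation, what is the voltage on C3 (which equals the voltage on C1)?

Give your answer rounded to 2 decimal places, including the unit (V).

Initial: C1(4μF, Q=12μC, V=3.00V), C2(5μF, Q=10μC, V=2.00V), C3(5μF, Q=18μC, V=3.60V), C4(5μF, Q=11μC, V=2.20V)
Op 1: CLOSE 3-1: Q_total=30.00, C_total=9.00, V=3.33; Q3=16.67, Q1=13.33; dissipated=0.400

Answer: 3.33 V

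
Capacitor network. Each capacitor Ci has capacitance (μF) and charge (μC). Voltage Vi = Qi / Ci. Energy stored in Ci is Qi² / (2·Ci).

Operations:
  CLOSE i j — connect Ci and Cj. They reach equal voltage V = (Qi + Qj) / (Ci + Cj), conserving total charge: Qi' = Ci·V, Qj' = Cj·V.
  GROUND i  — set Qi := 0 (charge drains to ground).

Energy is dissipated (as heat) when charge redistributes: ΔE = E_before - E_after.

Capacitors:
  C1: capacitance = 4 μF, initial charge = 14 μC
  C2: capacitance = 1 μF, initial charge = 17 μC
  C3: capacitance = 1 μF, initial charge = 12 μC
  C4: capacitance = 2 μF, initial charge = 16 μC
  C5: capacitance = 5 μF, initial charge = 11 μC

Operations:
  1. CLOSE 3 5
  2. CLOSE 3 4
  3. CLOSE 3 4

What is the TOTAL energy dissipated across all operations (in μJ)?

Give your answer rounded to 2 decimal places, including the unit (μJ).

Answer: 45.80 μJ

Derivation:
Initial: C1(4μF, Q=14μC, V=3.50V), C2(1μF, Q=17μC, V=17.00V), C3(1μF, Q=12μC, V=12.00V), C4(2μF, Q=16μC, V=8.00V), C5(5μF, Q=11μC, V=2.20V)
Op 1: CLOSE 3-5: Q_total=23.00, C_total=6.00, V=3.83; Q3=3.83, Q5=19.17; dissipated=40.017
Op 2: CLOSE 3-4: Q_total=19.83, C_total=3.00, V=6.61; Q3=6.61, Q4=13.22; dissipated=5.787
Op 3: CLOSE 3-4: Q_total=19.83, C_total=3.00, V=6.61; Q3=6.61, Q4=13.22; dissipated=0.000
Total dissipated: 45.804 μJ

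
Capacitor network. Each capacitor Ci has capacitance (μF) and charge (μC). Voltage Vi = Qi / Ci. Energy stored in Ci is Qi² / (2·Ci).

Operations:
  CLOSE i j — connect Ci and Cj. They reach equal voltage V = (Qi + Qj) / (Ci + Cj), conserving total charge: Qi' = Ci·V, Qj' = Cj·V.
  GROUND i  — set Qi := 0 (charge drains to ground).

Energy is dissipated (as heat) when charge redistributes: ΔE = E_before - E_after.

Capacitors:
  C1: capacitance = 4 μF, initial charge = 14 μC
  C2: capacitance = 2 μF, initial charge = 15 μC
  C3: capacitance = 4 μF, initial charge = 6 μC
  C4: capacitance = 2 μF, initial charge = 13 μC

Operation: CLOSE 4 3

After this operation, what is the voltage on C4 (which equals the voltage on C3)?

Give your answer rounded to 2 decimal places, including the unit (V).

Initial: C1(4μF, Q=14μC, V=3.50V), C2(2μF, Q=15μC, V=7.50V), C3(4μF, Q=6μC, V=1.50V), C4(2μF, Q=13μC, V=6.50V)
Op 1: CLOSE 4-3: Q_total=19.00, C_total=6.00, V=3.17; Q4=6.33, Q3=12.67; dissipated=16.667

Answer: 3.17 V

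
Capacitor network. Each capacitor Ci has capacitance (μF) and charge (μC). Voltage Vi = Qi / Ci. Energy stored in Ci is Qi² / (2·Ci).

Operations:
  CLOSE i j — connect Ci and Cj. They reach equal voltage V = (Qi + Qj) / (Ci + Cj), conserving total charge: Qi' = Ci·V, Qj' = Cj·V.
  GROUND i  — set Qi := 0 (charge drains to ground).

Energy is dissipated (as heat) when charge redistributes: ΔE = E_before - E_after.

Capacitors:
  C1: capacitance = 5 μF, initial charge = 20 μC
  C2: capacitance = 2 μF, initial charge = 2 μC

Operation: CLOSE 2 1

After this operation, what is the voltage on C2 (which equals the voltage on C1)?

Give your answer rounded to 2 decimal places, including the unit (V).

Initial: C1(5μF, Q=20μC, V=4.00V), C2(2μF, Q=2μC, V=1.00V)
Op 1: CLOSE 2-1: Q_total=22.00, C_total=7.00, V=3.14; Q2=6.29, Q1=15.71; dissipated=6.429

Answer: 3.14 V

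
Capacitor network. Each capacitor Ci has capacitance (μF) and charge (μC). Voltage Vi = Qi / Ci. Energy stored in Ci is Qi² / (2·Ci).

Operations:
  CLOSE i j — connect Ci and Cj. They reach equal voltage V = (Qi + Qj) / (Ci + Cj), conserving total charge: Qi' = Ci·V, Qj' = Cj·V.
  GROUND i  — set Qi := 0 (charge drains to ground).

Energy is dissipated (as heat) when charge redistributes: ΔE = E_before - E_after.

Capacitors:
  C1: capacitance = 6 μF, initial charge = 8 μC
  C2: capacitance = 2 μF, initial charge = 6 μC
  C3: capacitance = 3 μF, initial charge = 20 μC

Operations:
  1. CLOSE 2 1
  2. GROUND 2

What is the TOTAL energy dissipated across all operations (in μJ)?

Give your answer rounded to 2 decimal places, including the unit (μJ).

Initial: C1(6μF, Q=8μC, V=1.33V), C2(2μF, Q=6μC, V=3.00V), C3(3μF, Q=20μC, V=6.67V)
Op 1: CLOSE 2-1: Q_total=14.00, C_total=8.00, V=1.75; Q2=3.50, Q1=10.50; dissipated=2.083
Op 2: GROUND 2: Q2=0; energy lost=3.062
Total dissipated: 5.146 μJ

Answer: 5.15 μJ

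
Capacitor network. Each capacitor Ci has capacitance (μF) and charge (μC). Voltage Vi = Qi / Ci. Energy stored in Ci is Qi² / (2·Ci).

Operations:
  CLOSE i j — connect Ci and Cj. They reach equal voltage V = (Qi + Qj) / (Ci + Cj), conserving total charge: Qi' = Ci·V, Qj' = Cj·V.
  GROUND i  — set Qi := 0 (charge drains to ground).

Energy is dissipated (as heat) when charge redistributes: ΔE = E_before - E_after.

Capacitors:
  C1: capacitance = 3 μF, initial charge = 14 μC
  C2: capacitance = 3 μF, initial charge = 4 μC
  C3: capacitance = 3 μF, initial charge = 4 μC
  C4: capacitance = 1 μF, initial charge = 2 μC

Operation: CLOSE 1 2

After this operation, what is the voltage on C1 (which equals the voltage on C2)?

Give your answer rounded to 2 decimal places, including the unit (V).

Initial: C1(3μF, Q=14μC, V=4.67V), C2(3μF, Q=4μC, V=1.33V), C3(3μF, Q=4μC, V=1.33V), C4(1μF, Q=2μC, V=2.00V)
Op 1: CLOSE 1-2: Q_total=18.00, C_total=6.00, V=3.00; Q1=9.00, Q2=9.00; dissipated=8.333

Answer: 3.00 V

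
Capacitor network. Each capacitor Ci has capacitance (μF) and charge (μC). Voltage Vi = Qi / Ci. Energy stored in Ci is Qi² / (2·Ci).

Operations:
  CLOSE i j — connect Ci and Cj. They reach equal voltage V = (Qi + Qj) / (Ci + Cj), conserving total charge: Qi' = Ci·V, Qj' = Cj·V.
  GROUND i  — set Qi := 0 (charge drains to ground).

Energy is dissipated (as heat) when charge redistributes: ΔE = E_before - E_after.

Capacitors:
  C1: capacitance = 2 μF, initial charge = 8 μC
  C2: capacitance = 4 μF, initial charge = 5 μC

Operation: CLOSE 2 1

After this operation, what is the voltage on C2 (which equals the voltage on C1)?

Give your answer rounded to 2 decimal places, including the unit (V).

Answer: 2.17 V

Derivation:
Initial: C1(2μF, Q=8μC, V=4.00V), C2(4μF, Q=5μC, V=1.25V)
Op 1: CLOSE 2-1: Q_total=13.00, C_total=6.00, V=2.17; Q2=8.67, Q1=4.33; dissipated=5.042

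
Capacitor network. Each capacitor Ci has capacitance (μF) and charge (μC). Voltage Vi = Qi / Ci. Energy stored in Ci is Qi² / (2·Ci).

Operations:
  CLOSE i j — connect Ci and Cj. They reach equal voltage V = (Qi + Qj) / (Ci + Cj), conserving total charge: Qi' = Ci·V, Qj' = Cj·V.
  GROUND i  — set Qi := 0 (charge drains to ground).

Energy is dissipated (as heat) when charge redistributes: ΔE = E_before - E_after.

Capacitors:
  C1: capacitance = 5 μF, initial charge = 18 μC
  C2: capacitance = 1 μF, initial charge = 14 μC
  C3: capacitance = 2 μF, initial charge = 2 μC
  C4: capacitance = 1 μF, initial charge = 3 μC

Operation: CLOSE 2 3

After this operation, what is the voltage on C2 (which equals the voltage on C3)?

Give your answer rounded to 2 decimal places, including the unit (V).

Initial: C1(5μF, Q=18μC, V=3.60V), C2(1μF, Q=14μC, V=14.00V), C3(2μF, Q=2μC, V=1.00V), C4(1μF, Q=3μC, V=3.00V)
Op 1: CLOSE 2-3: Q_total=16.00, C_total=3.00, V=5.33; Q2=5.33, Q3=10.67; dissipated=56.333

Answer: 5.33 V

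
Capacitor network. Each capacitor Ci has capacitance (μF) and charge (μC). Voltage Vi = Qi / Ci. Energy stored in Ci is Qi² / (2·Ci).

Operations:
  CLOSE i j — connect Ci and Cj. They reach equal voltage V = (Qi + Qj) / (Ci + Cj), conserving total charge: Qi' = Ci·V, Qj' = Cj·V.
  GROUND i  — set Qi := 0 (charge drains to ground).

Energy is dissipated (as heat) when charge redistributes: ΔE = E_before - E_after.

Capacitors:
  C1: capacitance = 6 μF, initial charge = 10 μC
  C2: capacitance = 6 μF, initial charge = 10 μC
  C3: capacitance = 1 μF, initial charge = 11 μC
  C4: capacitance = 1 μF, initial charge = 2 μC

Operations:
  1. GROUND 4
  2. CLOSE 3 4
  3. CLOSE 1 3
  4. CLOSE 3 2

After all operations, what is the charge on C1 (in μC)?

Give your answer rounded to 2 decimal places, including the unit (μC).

Answer: 13.29 μC

Derivation:
Initial: C1(6μF, Q=10μC, V=1.67V), C2(6μF, Q=10μC, V=1.67V), C3(1μF, Q=11μC, V=11.00V), C4(1μF, Q=2μC, V=2.00V)
Op 1: GROUND 4: Q4=0; energy lost=2.000
Op 2: CLOSE 3-4: Q_total=11.00, C_total=2.00, V=5.50; Q3=5.50, Q4=5.50; dissipated=30.250
Op 3: CLOSE 1-3: Q_total=15.50, C_total=7.00, V=2.21; Q1=13.29, Q3=2.21; dissipated=6.298
Op 4: CLOSE 3-2: Q_total=12.21, C_total=7.00, V=1.74; Q3=1.74, Q2=10.47; dissipated=0.129
Final charges: Q1=13.29, Q2=10.47, Q3=1.74, Q4=5.50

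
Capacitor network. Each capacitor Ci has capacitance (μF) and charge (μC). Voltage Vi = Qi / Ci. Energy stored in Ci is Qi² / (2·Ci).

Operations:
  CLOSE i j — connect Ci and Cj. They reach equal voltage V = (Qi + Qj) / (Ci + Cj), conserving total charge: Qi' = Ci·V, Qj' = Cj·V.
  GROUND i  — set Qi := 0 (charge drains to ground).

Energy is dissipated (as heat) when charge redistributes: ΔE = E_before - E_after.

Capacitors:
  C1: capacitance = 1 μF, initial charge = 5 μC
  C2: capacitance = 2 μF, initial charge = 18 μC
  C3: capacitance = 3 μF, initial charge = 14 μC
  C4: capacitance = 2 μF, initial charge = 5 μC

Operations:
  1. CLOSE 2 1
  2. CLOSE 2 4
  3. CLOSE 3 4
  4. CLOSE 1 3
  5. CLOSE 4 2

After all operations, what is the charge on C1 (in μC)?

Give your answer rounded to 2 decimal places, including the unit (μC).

Initial: C1(1μF, Q=5μC, V=5.00V), C2(2μF, Q=18μC, V=9.00V), C3(3μF, Q=14μC, V=4.67V), C4(2μF, Q=5μC, V=2.50V)
Op 1: CLOSE 2-1: Q_total=23.00, C_total=3.00, V=7.67; Q2=15.33, Q1=7.67; dissipated=5.333
Op 2: CLOSE 2-4: Q_total=20.33, C_total=4.00, V=5.08; Q2=10.17, Q4=10.17; dissipated=13.347
Op 3: CLOSE 3-4: Q_total=24.17, C_total=5.00, V=4.83; Q3=14.50, Q4=9.67; dissipated=0.104
Op 4: CLOSE 1-3: Q_total=22.17, C_total=4.00, V=5.54; Q1=5.54, Q3=16.62; dissipated=3.010
Op 5: CLOSE 4-2: Q_total=19.83, C_total=4.00, V=4.96; Q4=9.92, Q2=9.92; dissipated=0.031
Final charges: Q1=5.54, Q2=9.92, Q3=16.62, Q4=9.92

Answer: 5.54 μC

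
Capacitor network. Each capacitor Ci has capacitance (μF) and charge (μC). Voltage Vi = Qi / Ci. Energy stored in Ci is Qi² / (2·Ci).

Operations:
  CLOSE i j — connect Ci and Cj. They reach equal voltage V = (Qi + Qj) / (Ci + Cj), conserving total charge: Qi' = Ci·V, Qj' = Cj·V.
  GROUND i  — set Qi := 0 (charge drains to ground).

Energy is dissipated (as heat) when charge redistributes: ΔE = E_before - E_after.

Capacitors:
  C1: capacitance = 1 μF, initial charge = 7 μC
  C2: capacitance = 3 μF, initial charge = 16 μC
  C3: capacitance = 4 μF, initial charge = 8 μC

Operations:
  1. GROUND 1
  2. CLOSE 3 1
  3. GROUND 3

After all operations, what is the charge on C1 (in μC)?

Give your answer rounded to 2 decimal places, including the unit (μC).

Answer: 1.60 μC

Derivation:
Initial: C1(1μF, Q=7μC, V=7.00V), C2(3μF, Q=16μC, V=5.33V), C3(4μF, Q=8μC, V=2.00V)
Op 1: GROUND 1: Q1=0; energy lost=24.500
Op 2: CLOSE 3-1: Q_total=8.00, C_total=5.00, V=1.60; Q3=6.40, Q1=1.60; dissipated=1.600
Op 3: GROUND 3: Q3=0; energy lost=5.120
Final charges: Q1=1.60, Q2=16.00, Q3=0.00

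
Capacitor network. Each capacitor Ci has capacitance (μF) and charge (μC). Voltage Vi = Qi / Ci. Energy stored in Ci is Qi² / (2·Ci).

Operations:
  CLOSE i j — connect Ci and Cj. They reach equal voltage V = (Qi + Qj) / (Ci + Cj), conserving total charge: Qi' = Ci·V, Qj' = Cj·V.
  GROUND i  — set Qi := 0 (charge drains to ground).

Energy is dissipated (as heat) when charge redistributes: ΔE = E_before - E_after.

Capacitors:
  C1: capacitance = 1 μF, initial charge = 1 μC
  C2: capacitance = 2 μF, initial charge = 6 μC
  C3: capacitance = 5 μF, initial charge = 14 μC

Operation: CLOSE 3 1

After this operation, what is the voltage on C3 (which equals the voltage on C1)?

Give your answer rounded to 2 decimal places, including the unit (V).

Answer: 2.50 V

Derivation:
Initial: C1(1μF, Q=1μC, V=1.00V), C2(2μF, Q=6μC, V=3.00V), C3(5μF, Q=14μC, V=2.80V)
Op 1: CLOSE 3-1: Q_total=15.00, C_total=6.00, V=2.50; Q3=12.50, Q1=2.50; dissipated=1.350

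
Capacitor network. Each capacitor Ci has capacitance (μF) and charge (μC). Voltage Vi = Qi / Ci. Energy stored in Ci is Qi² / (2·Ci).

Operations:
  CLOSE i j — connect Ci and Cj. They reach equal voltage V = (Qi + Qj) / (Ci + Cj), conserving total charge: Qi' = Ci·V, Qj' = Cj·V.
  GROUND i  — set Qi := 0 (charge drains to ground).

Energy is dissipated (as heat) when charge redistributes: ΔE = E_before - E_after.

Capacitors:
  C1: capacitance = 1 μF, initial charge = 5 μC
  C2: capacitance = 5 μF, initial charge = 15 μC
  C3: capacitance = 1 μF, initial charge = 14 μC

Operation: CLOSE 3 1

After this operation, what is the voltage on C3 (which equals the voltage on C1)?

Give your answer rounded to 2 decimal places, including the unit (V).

Initial: C1(1μF, Q=5μC, V=5.00V), C2(5μF, Q=15μC, V=3.00V), C3(1μF, Q=14μC, V=14.00V)
Op 1: CLOSE 3-1: Q_total=19.00, C_total=2.00, V=9.50; Q3=9.50, Q1=9.50; dissipated=20.250

Answer: 9.50 V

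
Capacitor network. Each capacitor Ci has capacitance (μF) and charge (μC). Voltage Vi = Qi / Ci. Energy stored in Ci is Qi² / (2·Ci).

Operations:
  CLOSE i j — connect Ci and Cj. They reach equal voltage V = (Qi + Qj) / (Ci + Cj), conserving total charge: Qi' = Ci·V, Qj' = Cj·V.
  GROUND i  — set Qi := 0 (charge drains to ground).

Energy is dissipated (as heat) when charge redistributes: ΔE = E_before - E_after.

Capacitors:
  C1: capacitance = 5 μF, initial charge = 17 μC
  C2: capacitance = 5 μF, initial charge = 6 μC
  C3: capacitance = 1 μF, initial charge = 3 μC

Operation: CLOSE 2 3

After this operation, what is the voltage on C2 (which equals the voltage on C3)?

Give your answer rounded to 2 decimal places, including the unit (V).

Initial: C1(5μF, Q=17μC, V=3.40V), C2(5μF, Q=6μC, V=1.20V), C3(1μF, Q=3μC, V=3.00V)
Op 1: CLOSE 2-3: Q_total=9.00, C_total=6.00, V=1.50; Q2=7.50, Q3=1.50; dissipated=1.350

Answer: 1.50 V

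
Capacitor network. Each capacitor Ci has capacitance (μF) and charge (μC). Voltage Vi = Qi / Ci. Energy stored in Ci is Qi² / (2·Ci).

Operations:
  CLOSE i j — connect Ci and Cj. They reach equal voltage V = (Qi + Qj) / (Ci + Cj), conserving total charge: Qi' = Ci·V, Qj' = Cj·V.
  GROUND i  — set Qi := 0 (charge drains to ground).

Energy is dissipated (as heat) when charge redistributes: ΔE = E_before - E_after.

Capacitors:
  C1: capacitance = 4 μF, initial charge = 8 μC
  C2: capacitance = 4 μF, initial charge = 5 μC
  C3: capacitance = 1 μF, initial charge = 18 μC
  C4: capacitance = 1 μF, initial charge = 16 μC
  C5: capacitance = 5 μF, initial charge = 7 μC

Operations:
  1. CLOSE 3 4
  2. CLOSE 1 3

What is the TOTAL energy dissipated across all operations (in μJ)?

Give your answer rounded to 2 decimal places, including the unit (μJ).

Answer: 91.00 μJ

Derivation:
Initial: C1(4μF, Q=8μC, V=2.00V), C2(4μF, Q=5μC, V=1.25V), C3(1μF, Q=18μC, V=18.00V), C4(1μF, Q=16μC, V=16.00V), C5(5μF, Q=7μC, V=1.40V)
Op 1: CLOSE 3-4: Q_total=34.00, C_total=2.00, V=17.00; Q3=17.00, Q4=17.00; dissipated=1.000
Op 2: CLOSE 1-3: Q_total=25.00, C_total=5.00, V=5.00; Q1=20.00, Q3=5.00; dissipated=90.000
Total dissipated: 91.000 μJ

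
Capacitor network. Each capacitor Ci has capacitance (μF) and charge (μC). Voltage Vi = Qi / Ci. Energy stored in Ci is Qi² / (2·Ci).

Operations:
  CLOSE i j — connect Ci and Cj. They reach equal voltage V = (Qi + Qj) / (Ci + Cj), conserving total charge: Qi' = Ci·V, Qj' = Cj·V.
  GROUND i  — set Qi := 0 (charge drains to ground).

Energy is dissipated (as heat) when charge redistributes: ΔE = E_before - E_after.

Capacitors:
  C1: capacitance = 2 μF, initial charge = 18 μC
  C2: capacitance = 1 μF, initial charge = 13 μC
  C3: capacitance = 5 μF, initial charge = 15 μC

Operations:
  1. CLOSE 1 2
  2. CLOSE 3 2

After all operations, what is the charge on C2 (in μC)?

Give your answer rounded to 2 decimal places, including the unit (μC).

Answer: 4.22 μC

Derivation:
Initial: C1(2μF, Q=18μC, V=9.00V), C2(1μF, Q=13μC, V=13.00V), C3(5μF, Q=15μC, V=3.00V)
Op 1: CLOSE 1-2: Q_total=31.00, C_total=3.00, V=10.33; Q1=20.67, Q2=10.33; dissipated=5.333
Op 2: CLOSE 3-2: Q_total=25.33, C_total=6.00, V=4.22; Q3=21.11, Q2=4.22; dissipated=22.407
Final charges: Q1=20.67, Q2=4.22, Q3=21.11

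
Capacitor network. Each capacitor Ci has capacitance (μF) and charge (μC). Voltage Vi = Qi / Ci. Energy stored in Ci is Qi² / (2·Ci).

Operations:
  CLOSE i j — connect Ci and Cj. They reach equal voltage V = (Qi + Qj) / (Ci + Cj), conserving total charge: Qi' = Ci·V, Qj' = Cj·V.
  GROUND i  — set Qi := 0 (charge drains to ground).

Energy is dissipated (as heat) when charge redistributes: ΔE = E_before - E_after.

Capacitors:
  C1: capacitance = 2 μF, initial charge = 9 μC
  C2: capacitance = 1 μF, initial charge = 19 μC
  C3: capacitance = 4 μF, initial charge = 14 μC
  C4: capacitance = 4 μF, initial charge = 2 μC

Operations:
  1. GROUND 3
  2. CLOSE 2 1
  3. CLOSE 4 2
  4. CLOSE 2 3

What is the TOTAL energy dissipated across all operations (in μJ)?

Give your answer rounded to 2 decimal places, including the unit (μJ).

Initial: C1(2μF, Q=9μC, V=4.50V), C2(1μF, Q=19μC, V=19.00V), C3(4μF, Q=14μC, V=3.50V), C4(4μF, Q=2μC, V=0.50V)
Op 1: GROUND 3: Q3=0; energy lost=24.500
Op 2: CLOSE 2-1: Q_total=28.00, C_total=3.00, V=9.33; Q2=9.33, Q1=18.67; dissipated=70.083
Op 3: CLOSE 4-2: Q_total=11.33, C_total=5.00, V=2.27; Q4=9.07, Q2=2.27; dissipated=31.211
Op 4: CLOSE 2-3: Q_total=2.27, C_total=5.00, V=0.45; Q2=0.45, Q3=1.81; dissipated=2.055
Total dissipated: 127.850 μJ

Answer: 127.85 μJ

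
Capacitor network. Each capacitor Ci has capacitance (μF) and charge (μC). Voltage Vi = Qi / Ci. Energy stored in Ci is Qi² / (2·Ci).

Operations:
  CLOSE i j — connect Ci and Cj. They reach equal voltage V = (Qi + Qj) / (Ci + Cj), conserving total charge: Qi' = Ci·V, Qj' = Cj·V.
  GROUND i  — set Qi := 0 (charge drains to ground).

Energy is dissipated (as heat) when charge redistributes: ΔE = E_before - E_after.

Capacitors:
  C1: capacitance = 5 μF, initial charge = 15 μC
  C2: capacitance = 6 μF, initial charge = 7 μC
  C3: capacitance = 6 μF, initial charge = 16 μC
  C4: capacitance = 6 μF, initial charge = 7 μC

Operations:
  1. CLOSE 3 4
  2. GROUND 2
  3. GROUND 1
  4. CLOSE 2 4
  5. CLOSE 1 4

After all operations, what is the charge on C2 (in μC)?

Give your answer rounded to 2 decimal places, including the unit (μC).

Answer: 5.75 μC

Derivation:
Initial: C1(5μF, Q=15μC, V=3.00V), C2(6μF, Q=7μC, V=1.17V), C3(6μF, Q=16μC, V=2.67V), C4(6μF, Q=7μC, V=1.17V)
Op 1: CLOSE 3-4: Q_total=23.00, C_total=12.00, V=1.92; Q3=11.50, Q4=11.50; dissipated=3.375
Op 2: GROUND 2: Q2=0; energy lost=4.083
Op 3: GROUND 1: Q1=0; energy lost=22.500
Op 4: CLOSE 2-4: Q_total=11.50, C_total=12.00, V=0.96; Q2=5.75, Q4=5.75; dissipated=5.510
Op 5: CLOSE 1-4: Q_total=5.75, C_total=11.00, V=0.52; Q1=2.61, Q4=3.14; dissipated=1.252
Final charges: Q1=2.61, Q2=5.75, Q3=11.50, Q4=3.14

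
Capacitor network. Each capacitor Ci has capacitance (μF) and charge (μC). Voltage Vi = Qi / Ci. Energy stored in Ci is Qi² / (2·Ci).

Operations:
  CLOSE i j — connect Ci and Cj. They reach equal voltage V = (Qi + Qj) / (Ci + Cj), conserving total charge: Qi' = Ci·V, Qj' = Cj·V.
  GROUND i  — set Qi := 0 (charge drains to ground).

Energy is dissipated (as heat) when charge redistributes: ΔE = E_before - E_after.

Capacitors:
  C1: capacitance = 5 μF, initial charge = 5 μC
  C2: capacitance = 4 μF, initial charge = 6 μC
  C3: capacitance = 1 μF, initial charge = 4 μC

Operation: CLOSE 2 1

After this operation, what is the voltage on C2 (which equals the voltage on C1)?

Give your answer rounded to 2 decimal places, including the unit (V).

Initial: C1(5μF, Q=5μC, V=1.00V), C2(4μF, Q=6μC, V=1.50V), C3(1μF, Q=4μC, V=4.00V)
Op 1: CLOSE 2-1: Q_total=11.00, C_total=9.00, V=1.22; Q2=4.89, Q1=6.11; dissipated=0.278

Answer: 1.22 V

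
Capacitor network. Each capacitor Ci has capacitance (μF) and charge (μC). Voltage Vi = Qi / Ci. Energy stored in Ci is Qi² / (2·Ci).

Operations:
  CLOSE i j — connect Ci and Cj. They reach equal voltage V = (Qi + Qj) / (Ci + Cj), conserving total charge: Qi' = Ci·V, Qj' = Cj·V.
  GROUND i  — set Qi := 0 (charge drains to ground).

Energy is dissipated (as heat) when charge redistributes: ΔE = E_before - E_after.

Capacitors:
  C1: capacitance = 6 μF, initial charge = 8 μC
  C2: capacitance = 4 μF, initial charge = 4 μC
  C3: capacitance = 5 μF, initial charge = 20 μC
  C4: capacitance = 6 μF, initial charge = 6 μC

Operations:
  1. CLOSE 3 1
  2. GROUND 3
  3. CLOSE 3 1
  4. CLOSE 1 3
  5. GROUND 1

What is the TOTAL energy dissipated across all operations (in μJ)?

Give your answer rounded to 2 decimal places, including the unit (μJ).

Initial: C1(6μF, Q=8μC, V=1.33V), C2(4μF, Q=4μC, V=1.00V), C3(5μF, Q=20μC, V=4.00V), C4(6μF, Q=6μC, V=1.00V)
Op 1: CLOSE 3-1: Q_total=28.00, C_total=11.00, V=2.55; Q3=12.73, Q1=15.27; dissipated=9.697
Op 2: GROUND 3: Q3=0; energy lost=16.198
Op 3: CLOSE 3-1: Q_total=15.27, C_total=11.00, V=1.39; Q3=6.94, Q1=8.33; dissipated=8.835
Op 4: CLOSE 1-3: Q_total=15.27, C_total=11.00, V=1.39; Q1=8.33, Q3=6.94; dissipated=0.000
Op 5: GROUND 1: Q1=0; energy lost=5.783
Total dissipated: 40.514 μJ

Answer: 40.51 μJ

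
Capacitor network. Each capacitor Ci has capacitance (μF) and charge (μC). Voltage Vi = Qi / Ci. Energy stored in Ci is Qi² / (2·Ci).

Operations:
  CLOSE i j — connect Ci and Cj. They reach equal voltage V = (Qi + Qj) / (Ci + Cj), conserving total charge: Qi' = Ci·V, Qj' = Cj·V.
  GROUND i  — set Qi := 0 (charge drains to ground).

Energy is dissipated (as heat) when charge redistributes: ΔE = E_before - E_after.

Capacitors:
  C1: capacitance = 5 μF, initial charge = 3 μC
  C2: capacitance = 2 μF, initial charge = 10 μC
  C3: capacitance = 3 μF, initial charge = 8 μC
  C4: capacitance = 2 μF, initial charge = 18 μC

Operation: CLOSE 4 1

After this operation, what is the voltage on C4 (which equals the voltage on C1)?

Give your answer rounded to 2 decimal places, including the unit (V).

Initial: C1(5μF, Q=3μC, V=0.60V), C2(2μF, Q=10μC, V=5.00V), C3(3μF, Q=8μC, V=2.67V), C4(2μF, Q=18μC, V=9.00V)
Op 1: CLOSE 4-1: Q_total=21.00, C_total=7.00, V=3.00; Q4=6.00, Q1=15.00; dissipated=50.400

Answer: 3.00 V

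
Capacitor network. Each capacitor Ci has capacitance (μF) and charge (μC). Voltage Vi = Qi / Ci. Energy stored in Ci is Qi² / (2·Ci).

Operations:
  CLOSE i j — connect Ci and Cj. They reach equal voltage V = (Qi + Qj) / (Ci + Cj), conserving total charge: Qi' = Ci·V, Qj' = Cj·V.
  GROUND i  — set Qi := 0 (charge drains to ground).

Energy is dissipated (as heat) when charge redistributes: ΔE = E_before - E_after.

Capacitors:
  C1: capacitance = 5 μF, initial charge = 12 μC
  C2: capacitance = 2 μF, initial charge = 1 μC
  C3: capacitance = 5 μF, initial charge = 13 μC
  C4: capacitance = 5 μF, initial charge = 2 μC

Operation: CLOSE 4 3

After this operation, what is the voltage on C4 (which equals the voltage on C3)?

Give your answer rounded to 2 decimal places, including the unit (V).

Initial: C1(5μF, Q=12μC, V=2.40V), C2(2μF, Q=1μC, V=0.50V), C3(5μF, Q=13μC, V=2.60V), C4(5μF, Q=2μC, V=0.40V)
Op 1: CLOSE 4-3: Q_total=15.00, C_total=10.00, V=1.50; Q4=7.50, Q3=7.50; dissipated=6.050

Answer: 1.50 V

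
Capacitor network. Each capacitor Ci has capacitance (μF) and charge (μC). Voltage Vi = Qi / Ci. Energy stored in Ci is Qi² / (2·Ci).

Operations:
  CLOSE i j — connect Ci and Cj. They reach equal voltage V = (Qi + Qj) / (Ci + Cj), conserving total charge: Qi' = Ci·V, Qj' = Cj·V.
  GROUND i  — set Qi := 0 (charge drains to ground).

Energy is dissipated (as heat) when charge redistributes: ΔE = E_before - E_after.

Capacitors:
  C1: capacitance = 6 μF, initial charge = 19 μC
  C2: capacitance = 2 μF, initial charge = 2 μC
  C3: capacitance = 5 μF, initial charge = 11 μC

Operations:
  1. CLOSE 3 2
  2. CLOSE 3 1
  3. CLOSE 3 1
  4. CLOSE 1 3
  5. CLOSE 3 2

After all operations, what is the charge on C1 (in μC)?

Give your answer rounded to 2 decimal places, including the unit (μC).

Answer: 15.43 μC

Derivation:
Initial: C1(6μF, Q=19μC, V=3.17V), C2(2μF, Q=2μC, V=1.00V), C3(5μF, Q=11μC, V=2.20V)
Op 1: CLOSE 3-2: Q_total=13.00, C_total=7.00, V=1.86; Q3=9.29, Q2=3.71; dissipated=1.029
Op 2: CLOSE 3-1: Q_total=28.29, C_total=11.00, V=2.57; Q3=12.86, Q1=15.43; dissipated=2.338
Op 3: CLOSE 3-1: Q_total=28.29, C_total=11.00, V=2.57; Q3=12.86, Q1=15.43; dissipated=0.000
Op 4: CLOSE 1-3: Q_total=28.29, C_total=11.00, V=2.57; Q1=15.43, Q3=12.86; dissipated=0.000
Op 5: CLOSE 3-2: Q_total=16.57, C_total=7.00, V=2.37; Q3=11.84, Q2=4.73; dissipated=0.364
Final charges: Q1=15.43, Q2=4.73, Q3=11.84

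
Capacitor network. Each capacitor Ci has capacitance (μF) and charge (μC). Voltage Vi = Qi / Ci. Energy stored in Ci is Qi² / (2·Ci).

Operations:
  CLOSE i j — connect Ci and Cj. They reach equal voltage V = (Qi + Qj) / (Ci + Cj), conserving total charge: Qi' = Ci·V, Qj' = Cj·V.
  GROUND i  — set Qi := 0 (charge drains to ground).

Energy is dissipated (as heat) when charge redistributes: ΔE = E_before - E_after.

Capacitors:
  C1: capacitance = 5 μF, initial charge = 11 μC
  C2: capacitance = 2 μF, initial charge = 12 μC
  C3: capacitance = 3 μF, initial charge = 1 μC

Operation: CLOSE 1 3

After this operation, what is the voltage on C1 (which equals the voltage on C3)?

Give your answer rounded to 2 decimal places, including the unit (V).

Initial: C1(5μF, Q=11μC, V=2.20V), C2(2μF, Q=12μC, V=6.00V), C3(3μF, Q=1μC, V=0.33V)
Op 1: CLOSE 1-3: Q_total=12.00, C_total=8.00, V=1.50; Q1=7.50, Q3=4.50; dissipated=3.267

Answer: 1.50 V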